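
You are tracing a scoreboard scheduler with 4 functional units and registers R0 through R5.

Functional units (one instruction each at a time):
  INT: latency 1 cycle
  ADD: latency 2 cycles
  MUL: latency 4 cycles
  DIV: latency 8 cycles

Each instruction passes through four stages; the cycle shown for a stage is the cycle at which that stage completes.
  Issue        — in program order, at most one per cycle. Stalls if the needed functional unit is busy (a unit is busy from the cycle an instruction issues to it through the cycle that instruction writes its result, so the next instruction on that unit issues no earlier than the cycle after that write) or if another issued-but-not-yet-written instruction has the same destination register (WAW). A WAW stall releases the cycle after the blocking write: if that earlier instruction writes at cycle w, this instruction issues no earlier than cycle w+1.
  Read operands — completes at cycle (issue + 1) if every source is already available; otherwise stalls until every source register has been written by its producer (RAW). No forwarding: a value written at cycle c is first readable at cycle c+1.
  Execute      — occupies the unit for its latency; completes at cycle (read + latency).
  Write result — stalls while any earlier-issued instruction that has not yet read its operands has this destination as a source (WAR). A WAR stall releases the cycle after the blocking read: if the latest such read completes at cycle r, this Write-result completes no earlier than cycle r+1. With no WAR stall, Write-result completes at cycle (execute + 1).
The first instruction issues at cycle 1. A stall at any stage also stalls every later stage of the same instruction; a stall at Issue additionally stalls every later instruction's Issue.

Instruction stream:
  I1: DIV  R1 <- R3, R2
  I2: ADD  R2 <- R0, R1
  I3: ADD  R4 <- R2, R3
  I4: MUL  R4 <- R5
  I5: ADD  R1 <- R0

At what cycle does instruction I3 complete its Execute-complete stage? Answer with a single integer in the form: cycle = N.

cycle = 19

  I1 | 1 | 2 | 10 | 11
  I2 | 2 | 12 | 14 | 15   RAW R1: wait I1 write@11
  I3 | 16 | 17 | 19 | 20   struct: ADD busy until I2 writes@15
  I4 | 21 | 22 | 26 | 27   WAW R4: wait I3 write@20
  I5 | 22 | 23 | 25 | 26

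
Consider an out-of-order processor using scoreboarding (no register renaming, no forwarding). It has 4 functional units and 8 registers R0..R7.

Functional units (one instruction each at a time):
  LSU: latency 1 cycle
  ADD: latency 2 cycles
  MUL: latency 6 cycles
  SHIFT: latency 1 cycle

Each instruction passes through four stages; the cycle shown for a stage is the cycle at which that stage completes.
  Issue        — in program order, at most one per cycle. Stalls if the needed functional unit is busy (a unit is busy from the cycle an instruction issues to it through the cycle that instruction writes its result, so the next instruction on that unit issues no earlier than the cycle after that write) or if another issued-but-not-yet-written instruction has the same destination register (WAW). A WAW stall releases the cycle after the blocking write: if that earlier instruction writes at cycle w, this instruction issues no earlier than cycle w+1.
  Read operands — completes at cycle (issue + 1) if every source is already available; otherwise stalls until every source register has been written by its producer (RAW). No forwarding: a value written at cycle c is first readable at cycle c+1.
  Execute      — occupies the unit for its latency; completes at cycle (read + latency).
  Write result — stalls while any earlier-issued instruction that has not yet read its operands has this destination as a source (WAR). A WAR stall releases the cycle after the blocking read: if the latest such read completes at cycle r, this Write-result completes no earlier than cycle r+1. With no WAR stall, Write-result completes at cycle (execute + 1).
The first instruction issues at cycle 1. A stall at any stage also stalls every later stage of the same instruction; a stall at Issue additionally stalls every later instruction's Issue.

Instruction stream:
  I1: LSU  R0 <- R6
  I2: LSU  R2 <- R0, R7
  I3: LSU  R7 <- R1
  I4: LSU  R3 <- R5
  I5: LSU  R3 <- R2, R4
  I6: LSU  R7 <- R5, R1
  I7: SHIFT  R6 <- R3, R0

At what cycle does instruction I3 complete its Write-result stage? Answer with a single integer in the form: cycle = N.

t=1  I1→LSU
t=2  I1 RO
t=3  I1 EX
t=4  I1 WR R0
t=5  I2→LSU
t=6  I2 RO
t=7  I2 EX
t=8  I2 WR R2
t=9  I3→LSU
t=10  I3 RO
t=11  I3 EX
t=12  I3 WR R7
t=13  I4→LSU
t=14  I4 RO
t=15  I4 EX
t=16  I4 WR R3
t=17  I5→LSU
t=18  I5 RO
t=19  I5 EX
t=20  I5 WR R3
t=21  I6→LSU
t=22  I6 RO | I7→SHIFT
t=23  I6 EX | I7 RO
t=24  I6 WR R7 | I7 EX
t=25  I7 WR R6

cycle = 12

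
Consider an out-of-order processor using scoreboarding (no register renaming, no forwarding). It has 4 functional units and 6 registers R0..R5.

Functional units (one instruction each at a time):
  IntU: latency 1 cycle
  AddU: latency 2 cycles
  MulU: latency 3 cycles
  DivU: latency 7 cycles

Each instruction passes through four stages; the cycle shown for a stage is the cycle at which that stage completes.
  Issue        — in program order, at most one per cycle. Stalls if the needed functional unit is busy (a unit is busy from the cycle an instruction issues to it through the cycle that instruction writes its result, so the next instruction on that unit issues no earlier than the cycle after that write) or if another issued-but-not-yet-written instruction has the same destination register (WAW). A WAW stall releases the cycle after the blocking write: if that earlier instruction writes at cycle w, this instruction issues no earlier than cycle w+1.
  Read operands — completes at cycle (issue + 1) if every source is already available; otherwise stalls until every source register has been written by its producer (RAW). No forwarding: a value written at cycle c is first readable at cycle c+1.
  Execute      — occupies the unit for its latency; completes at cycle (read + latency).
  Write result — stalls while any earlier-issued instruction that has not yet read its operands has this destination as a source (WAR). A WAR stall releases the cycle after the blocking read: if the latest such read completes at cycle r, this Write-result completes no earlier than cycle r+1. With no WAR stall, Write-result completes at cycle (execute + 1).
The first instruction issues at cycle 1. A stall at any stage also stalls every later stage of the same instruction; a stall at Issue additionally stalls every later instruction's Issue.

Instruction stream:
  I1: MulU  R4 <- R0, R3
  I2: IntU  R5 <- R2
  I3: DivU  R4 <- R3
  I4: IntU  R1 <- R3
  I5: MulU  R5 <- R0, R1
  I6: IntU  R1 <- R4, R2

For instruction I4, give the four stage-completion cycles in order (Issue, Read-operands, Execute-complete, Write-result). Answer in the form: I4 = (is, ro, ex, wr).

I1 -> (1, 2, 5, 6)
I2 -> (2, 3, 4, 5)
I3 -> (7, 8, 15, 16)  // WAW R4: wait I1 write@6
I4 -> (8, 9, 10, 11)
I5 -> (9, 12, 15, 16)  // RAW R1: wait I4 write@11
I6 -> (12, 17, 18, 19)  // struct: IntU busy until I4 writes@11, RAW R4: wait I3 write@16

I4 = (8, 9, 10, 11)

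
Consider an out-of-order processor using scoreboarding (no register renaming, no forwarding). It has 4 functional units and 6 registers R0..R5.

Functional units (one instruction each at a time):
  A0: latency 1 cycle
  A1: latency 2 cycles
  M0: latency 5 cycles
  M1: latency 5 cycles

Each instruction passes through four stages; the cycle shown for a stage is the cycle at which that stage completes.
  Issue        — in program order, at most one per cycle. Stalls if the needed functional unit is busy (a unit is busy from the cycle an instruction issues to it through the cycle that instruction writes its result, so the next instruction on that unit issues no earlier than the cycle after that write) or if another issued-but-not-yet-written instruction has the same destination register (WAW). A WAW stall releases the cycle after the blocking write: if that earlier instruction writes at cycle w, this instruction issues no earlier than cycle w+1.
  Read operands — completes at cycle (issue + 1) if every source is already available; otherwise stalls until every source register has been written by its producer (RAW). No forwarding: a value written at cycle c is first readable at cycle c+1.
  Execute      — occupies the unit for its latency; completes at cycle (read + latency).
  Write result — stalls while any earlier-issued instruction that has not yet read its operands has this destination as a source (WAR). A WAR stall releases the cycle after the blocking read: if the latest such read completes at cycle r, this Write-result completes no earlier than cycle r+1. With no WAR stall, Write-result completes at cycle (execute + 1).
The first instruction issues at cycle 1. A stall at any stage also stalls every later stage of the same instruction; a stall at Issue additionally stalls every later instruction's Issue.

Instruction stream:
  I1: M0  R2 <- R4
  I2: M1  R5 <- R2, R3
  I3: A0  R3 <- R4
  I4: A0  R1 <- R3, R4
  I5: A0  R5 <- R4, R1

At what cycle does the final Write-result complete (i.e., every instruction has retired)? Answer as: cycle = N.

1) issue 1, read 2, done 7, write 8
2) issue 2, read 9, done 14, write 15  <RAW R2: wait I1 write@8>
3) issue 3, read 4, done 5, write 10  <WAR R3: wait I2 read@9>
4) issue 11, read 12, done 13, write 14  <struct: A0 busy until I3 writes@10>
5) issue 16, read 17, done 18, write 19  <WAW R5: wait I2 write@15>

cycle = 19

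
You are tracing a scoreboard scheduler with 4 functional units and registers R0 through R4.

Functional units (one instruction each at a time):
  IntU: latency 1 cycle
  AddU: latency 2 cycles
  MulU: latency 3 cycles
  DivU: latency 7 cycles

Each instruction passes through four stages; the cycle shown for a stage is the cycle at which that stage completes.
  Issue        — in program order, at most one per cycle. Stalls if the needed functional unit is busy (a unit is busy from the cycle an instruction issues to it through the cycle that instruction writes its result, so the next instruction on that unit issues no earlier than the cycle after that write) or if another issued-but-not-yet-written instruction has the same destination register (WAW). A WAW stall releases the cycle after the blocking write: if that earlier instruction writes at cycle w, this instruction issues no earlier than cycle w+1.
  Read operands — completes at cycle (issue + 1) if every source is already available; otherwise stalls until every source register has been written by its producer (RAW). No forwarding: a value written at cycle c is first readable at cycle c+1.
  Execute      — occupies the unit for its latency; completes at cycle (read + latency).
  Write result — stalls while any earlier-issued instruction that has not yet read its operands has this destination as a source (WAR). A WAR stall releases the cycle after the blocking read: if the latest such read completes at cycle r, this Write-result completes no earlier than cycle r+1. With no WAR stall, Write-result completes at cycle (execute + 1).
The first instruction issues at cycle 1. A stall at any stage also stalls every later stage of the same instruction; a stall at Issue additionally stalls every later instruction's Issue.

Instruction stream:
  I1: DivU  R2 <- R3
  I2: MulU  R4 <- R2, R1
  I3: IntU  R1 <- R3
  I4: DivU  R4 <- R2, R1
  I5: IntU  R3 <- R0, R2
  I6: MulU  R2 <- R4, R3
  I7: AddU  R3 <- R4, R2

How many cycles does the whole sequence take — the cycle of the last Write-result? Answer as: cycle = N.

[1] issue I1 (DivU)
[2] I1 read-ops, issue I2 (MulU)
[3] issue I3 (IntU)
[4] I3 read-ops
[5] I3 finished on IntU
[9] I1 finished on DivU
[10] I1→R2
[11] I2 read-ops
[12] I3→R1
[14] I2 finished on MulU
[15] I2→R4
[16] issue I4 (DivU)
[17] I4 read-ops, issue I5 (IntU)
[18] I5 read-ops, issue I6 (MulU)
[19] I5 finished on IntU
[20] I5→R3
[21] issue I7 (AddU)
[24] I4 finished on DivU
[25] I4→R4
[26] I6 read-ops
[29] I6 finished on MulU
[30] I6→R2
[31] I7 read-ops
[33] I7 finished on AddU
[34] I7→R3

cycle = 34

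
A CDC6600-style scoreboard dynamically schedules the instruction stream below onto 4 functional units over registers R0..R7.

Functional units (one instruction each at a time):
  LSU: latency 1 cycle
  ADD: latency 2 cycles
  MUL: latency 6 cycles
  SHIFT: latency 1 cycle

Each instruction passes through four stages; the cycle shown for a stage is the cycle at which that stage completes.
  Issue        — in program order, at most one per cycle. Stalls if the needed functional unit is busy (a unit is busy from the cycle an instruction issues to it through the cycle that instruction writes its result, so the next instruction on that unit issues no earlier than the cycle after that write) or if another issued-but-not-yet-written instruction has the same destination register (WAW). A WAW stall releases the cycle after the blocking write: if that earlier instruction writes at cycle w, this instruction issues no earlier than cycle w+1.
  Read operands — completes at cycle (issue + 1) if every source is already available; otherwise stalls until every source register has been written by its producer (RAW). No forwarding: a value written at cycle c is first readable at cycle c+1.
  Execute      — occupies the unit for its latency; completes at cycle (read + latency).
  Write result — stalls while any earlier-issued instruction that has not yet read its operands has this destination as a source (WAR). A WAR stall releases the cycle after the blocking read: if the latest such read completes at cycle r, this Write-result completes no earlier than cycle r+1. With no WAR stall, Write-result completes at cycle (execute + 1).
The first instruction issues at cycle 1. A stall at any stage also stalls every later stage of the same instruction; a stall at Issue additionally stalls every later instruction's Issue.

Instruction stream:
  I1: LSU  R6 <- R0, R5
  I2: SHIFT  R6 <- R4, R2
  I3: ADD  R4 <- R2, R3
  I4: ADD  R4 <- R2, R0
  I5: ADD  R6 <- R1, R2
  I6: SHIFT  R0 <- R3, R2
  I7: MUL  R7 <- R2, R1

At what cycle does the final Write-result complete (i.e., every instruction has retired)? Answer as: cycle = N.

cycle = 26

1) issue 1, read 2, done 3, write 4
2) issue 5, read 6, done 7, write 8  <WAW R6: wait I1 write@4>
3) issue 6, read 7, done 9, write 10
4) issue 11, read 12, done 14, write 15  <struct: ADD busy until I3 writes@10>
5) issue 16, read 17, done 19, write 20  <struct: ADD busy until I4 writes@15>
6) issue 17, read 18, done 19, write 20
7) issue 18, read 19, done 25, write 26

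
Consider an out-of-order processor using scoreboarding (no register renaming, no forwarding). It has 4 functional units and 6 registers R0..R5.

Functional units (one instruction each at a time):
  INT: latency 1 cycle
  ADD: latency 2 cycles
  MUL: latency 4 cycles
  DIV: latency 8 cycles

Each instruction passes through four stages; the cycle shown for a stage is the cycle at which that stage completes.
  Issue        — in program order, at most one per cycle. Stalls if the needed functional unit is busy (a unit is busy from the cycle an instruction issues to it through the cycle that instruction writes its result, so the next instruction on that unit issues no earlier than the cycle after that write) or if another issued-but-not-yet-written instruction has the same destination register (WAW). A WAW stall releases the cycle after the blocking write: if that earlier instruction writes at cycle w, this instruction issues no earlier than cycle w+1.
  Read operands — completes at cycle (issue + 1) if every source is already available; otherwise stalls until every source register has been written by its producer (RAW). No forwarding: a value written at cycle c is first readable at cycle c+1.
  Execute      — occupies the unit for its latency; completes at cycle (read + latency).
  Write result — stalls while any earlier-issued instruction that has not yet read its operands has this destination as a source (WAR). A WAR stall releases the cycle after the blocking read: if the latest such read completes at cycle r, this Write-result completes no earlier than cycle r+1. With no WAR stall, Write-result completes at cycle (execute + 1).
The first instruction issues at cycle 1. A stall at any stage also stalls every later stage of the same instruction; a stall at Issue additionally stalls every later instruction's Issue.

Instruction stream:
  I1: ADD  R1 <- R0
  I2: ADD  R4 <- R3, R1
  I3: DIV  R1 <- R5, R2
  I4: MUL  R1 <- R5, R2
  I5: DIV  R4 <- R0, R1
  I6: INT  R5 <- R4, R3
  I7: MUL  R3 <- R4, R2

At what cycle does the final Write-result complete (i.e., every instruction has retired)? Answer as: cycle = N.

cycle 1: I1 dispatched to ADD
cycle 2: I1 operands ready
cycle 4: I1 complete
cycle 5: R1←I1
cycle 6: I2 dispatched to ADD
cycle 7: I2 operands ready | I3 dispatched to DIV
cycle 8: I3 operands ready
cycle 9: I2 complete
cycle 10: R4←I2
cycle 16: I3 complete
cycle 17: R1←I3
cycle 18: I4 dispatched to MUL
cycle 19: I4 operands ready | I5 dispatched to DIV
cycle 20: I6 dispatched to INT
cycle 23: I4 complete
cycle 24: R1←I4
cycle 25: I5 operands ready | I7 dispatched to MUL
cycle 33: I5 complete
cycle 34: R4←I5
cycle 35: I6 operands ready | I7 operands ready
cycle 36: I6 complete
cycle 37: R5←I6
cycle 39: I7 complete
cycle 40: R3←I7

cycle = 40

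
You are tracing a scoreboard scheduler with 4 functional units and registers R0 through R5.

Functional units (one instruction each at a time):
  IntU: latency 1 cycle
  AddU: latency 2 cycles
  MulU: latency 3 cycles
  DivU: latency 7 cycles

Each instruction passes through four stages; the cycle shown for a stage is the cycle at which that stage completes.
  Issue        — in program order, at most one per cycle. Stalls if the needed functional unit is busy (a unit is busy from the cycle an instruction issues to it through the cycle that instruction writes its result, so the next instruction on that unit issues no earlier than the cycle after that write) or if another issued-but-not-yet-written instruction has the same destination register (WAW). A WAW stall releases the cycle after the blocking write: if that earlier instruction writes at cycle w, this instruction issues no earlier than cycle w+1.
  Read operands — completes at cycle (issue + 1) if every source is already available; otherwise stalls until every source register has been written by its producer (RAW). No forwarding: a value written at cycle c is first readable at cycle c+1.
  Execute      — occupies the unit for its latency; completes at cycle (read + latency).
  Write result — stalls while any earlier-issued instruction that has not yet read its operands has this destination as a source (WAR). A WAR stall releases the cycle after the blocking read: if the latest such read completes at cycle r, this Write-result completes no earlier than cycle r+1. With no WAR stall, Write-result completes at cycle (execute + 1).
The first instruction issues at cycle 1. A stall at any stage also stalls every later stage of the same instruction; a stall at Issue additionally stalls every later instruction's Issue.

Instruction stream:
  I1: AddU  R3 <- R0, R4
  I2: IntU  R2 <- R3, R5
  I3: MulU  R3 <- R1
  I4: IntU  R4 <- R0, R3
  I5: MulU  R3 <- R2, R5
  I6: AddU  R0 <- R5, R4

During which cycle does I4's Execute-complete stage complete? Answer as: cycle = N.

cycle = 13

1) issue 1, read 2, done 4, write 5
2) issue 2, read 6, done 7, write 8  <RAW R3: wait I1 write@5>
3) issue 6, read 7, done 10, write 11  <WAW R3: wait I1 write@5>
4) issue 9, read 12, done 13, write 14  <struct: IntU busy until I2 writes@8 / RAW R3: wait I3 write@11>
5) issue 12, read 13, done 16, write 17  <struct: MulU busy until I3 writes@11>
6) issue 13, read 15, done 17, write 18  <RAW R4: wait I4 write@14>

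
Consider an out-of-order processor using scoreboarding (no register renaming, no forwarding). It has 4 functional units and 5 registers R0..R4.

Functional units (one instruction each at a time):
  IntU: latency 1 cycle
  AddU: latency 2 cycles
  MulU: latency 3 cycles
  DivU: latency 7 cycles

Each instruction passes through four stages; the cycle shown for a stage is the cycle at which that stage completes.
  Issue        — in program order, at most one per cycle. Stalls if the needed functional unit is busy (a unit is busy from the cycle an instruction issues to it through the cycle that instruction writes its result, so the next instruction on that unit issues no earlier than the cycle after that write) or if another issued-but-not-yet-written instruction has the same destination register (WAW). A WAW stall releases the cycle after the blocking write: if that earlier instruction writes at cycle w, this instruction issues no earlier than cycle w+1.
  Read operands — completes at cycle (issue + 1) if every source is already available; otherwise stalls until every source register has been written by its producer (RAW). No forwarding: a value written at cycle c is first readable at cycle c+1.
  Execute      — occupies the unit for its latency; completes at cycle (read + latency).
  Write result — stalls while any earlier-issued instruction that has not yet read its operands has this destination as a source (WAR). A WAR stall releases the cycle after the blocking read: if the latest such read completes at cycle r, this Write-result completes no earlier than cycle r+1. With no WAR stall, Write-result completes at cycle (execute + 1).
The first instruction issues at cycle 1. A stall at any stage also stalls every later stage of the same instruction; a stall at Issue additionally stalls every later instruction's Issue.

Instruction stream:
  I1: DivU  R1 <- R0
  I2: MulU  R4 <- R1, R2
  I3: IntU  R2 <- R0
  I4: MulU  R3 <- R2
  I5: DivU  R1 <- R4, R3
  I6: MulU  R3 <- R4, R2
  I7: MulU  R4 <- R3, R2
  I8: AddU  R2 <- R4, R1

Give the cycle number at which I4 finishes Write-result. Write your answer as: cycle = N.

cycle = 21

c1: issue I1 (DivU)
c2: I1 read-ops · issue I2 (MulU)
c3: issue I3 (IntU)
c4: I3 read-ops
c5: I3 finished on IntU
c9: I1 finished on DivU
c10: I1→R1
c11: I2 read-ops
c12: I3→R2
c14: I2 finished on MulU
c15: I2→R4
c16: issue I4 (MulU)
c17: I4 read-ops · issue I5 (DivU)
c20: I4 finished on MulU
c21: I4→R3
c22: I5 read-ops · issue I6 (MulU)
c23: I6 read-ops
c26: I6 finished on MulU
c27: I6→R3
c28: issue I7 (MulU)
c29: I5 finished on DivU · I7 read-ops · issue I8 (AddU)
c30: I5→R1
c32: I7 finished on MulU
c33: I7→R4
c34: I8 read-ops
c36: I8 finished on AddU
c37: I8→R2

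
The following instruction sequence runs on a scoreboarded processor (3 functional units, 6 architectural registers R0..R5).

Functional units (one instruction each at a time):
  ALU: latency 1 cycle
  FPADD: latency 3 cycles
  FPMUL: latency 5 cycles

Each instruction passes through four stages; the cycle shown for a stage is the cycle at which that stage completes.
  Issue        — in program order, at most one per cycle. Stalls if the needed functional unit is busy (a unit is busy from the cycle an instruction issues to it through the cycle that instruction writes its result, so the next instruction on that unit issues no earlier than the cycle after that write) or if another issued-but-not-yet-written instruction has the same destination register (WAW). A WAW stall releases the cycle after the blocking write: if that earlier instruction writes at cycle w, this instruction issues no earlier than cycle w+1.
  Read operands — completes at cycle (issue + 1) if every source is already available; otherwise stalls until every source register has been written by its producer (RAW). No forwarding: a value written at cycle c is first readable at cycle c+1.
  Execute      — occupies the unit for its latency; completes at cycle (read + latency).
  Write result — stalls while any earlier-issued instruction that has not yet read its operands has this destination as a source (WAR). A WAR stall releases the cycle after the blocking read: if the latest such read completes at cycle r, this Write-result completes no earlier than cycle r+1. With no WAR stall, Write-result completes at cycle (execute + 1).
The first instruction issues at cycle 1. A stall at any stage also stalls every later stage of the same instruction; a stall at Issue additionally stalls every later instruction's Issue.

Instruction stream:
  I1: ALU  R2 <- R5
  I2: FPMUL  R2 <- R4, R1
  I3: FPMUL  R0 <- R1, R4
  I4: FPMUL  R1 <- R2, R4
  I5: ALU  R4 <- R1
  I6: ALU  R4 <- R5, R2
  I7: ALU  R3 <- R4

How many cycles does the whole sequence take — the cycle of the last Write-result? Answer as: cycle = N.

I1  is:1  ro:2  ex:3  wr:4
I2  is:5  ro:6  ex:11  wr:12  — WAW R2: wait I1 write@4
I3  is:13  ro:14  ex:19  wr:20  — struct: FPMUL busy until I2 writes@12
I4  is:21  ro:22  ex:27  wr:28  — struct: FPMUL busy until I3 writes@20
I5  is:22  ro:29  ex:30  wr:31  — RAW R1: wait I4 write@28
I6  is:32  ro:33  ex:34  wr:35  — struct: ALU busy until I5 writes@31
I7  is:36  ro:37  ex:38  wr:39  — struct: ALU busy until I6 writes@35

cycle = 39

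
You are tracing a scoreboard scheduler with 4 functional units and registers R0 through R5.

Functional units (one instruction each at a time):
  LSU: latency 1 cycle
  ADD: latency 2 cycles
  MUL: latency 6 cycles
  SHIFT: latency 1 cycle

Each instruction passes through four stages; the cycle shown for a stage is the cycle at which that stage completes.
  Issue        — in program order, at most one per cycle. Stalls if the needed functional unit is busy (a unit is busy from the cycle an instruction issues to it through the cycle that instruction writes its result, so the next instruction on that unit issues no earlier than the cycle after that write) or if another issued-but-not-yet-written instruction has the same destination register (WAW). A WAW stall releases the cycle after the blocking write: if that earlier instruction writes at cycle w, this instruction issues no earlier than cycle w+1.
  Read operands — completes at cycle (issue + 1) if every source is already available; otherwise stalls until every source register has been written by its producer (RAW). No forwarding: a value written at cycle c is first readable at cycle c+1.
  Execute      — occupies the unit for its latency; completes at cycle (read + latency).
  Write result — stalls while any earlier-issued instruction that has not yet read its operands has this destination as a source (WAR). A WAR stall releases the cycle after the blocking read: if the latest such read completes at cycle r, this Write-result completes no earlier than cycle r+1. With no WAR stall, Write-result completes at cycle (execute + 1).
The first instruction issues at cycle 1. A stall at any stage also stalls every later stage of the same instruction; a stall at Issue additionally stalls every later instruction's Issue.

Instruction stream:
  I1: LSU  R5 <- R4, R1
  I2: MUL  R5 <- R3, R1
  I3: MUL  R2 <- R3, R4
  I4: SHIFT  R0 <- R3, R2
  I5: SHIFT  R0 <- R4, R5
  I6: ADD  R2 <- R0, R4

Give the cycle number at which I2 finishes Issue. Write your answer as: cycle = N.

cycle = 5

I1  is:1  ro:2  ex:3  wr:4
I2  is:5  ro:6  ex:12  wr:13  — WAW R5: wait I1 write@4
I3  is:14  ro:15  ex:21  wr:22  — struct: MUL busy until I2 writes@13
I4  is:15  ro:23  ex:24  wr:25  — RAW R2: wait I3 write@22
I5  is:26  ro:27  ex:28  wr:29  — struct: SHIFT busy until I4 writes@25
I6  is:27  ro:30  ex:32  wr:33  — RAW R0: wait I5 write@29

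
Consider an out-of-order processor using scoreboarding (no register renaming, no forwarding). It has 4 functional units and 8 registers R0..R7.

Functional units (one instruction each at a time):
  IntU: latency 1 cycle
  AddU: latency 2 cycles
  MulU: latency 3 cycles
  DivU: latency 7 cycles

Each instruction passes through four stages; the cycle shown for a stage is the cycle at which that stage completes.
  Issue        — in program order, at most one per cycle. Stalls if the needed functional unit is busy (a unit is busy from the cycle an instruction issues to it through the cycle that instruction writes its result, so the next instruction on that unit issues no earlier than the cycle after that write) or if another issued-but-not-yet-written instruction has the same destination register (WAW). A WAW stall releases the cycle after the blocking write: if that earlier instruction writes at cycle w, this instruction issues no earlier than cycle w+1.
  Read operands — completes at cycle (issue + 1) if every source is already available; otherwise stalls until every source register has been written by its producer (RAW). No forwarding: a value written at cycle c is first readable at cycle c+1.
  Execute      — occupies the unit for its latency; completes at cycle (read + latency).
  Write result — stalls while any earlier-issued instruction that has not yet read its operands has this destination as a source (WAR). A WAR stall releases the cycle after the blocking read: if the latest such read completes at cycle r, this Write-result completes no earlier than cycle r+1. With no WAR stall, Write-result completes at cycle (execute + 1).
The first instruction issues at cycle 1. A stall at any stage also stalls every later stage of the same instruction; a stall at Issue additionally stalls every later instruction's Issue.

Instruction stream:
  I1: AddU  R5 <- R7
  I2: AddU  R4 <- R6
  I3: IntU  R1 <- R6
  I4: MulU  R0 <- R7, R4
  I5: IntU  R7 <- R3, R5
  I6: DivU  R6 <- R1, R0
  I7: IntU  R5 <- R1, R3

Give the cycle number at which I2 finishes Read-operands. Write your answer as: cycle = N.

t=1  I1→AddU
t=2  I1 RO
t=4  I1 EX
t=5  I1 WR R5
t=6  I2→AddU
t=7  I2 RO; I3→IntU
t=8  I3 RO; I4→MulU
t=9  I2 EX; I3 EX
t=10  I2 WR R4; I3 WR R1
t=11  I4 RO; I5→IntU
t=12  I5 RO; I6→DivU
t=13  I5 EX
t=14  I4 EX; I5 WR R7
t=15  I4 WR R0; I7→IntU
t=16  I6 RO; I7 RO
t=17  I7 EX
t=18  I7 WR R5
t=23  I6 EX
t=24  I6 WR R6

cycle = 7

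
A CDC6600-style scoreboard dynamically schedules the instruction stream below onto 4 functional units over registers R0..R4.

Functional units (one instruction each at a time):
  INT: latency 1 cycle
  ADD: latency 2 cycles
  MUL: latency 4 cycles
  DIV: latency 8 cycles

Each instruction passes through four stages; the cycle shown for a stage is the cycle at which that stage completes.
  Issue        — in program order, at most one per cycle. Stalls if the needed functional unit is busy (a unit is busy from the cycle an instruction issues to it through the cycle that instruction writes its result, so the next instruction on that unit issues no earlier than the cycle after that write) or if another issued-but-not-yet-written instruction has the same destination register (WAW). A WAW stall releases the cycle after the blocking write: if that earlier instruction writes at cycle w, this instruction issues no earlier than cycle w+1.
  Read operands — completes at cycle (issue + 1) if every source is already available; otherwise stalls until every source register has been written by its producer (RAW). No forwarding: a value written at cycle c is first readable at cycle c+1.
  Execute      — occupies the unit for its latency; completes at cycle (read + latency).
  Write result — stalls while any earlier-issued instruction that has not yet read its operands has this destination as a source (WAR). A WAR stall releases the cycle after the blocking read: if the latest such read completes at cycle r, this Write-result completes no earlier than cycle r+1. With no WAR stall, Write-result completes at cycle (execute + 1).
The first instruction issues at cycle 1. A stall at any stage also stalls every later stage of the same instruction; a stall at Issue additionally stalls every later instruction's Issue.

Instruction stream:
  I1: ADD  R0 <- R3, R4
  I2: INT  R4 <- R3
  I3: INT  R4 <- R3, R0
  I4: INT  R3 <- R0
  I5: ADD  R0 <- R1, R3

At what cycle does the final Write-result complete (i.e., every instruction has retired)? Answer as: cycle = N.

1) issue 1, read 2, done 4, write 5
2) issue 2, read 3, done 4, write 5
3) issue 6, read 7, done 8, write 9  <struct: INT busy until I2 writes@5>
4) issue 10, read 11, done 12, write 13  <struct: INT busy until I3 writes@9>
5) issue 11, read 14, done 16, write 17  <RAW R3: wait I4 write@13>

cycle = 17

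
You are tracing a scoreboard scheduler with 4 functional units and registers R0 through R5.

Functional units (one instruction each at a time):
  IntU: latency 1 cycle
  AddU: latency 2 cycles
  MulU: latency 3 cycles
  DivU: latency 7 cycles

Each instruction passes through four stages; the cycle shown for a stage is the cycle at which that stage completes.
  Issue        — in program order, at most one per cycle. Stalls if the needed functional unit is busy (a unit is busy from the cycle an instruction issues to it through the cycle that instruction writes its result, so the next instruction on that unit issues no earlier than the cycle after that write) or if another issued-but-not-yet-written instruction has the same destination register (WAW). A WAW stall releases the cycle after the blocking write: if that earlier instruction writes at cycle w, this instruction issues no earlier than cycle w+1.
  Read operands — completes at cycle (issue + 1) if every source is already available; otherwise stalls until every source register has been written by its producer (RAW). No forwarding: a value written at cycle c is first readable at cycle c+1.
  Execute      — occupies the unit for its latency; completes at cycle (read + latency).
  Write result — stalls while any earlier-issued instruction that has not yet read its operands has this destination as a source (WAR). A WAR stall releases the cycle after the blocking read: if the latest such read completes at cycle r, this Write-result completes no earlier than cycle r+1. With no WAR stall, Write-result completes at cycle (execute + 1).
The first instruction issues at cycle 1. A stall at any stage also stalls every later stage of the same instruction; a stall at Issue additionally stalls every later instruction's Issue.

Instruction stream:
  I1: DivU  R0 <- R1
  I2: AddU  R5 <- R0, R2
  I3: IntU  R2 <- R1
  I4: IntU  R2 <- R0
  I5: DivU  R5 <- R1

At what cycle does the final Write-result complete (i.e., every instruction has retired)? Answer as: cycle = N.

cycle = 24

I1  is:1  ro:2  ex:9  wr:10
I2  is:2  ro:11  ex:13  wr:14  — RAW R0: wait I1 write@10
I3  is:3  ro:4  ex:5  wr:12  — WAR R2: wait I2 read@11
I4  is:13  ro:14  ex:15  wr:16  — struct: IntU busy until I3 writes@12
I5  is:15  ro:16  ex:23  wr:24  — WAW R5: wait I2 write@14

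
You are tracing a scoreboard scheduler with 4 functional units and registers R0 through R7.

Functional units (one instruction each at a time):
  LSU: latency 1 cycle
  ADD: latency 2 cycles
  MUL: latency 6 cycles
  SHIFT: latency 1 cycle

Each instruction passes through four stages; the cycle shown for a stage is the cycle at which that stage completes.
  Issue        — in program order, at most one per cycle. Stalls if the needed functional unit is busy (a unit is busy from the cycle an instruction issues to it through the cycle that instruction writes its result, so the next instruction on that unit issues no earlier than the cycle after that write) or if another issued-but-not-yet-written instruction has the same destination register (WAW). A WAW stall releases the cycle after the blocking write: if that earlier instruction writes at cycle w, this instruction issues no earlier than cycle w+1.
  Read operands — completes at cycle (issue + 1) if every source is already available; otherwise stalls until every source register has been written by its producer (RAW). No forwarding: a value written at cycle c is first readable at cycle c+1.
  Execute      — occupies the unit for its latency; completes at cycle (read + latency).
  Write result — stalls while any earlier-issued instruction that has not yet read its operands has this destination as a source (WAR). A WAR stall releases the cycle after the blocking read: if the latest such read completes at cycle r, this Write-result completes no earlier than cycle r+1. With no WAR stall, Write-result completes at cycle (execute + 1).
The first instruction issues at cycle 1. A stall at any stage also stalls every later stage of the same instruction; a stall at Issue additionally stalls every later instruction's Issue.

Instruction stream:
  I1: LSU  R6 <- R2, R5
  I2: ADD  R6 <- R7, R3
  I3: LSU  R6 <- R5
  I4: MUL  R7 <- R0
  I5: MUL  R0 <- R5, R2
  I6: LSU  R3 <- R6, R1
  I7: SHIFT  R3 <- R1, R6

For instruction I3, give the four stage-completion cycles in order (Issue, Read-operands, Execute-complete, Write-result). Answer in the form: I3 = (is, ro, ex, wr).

1) issue 1, read 2, done 3, write 4
2) issue 5, read 6, done 8, write 9  <WAW R6: wait I1 write@4>
3) issue 10, read 11, done 12, write 13  <WAW R6: wait I2 write@9>
4) issue 11, read 12, done 18, write 19
5) issue 20, read 21, done 27, write 28  <struct: MUL busy until I4 writes@19>
6) issue 21, read 22, done 23, write 24
7) issue 25, read 26, done 27, write 28  <WAW R3: wait I6 write@24>

I3 = (10, 11, 12, 13)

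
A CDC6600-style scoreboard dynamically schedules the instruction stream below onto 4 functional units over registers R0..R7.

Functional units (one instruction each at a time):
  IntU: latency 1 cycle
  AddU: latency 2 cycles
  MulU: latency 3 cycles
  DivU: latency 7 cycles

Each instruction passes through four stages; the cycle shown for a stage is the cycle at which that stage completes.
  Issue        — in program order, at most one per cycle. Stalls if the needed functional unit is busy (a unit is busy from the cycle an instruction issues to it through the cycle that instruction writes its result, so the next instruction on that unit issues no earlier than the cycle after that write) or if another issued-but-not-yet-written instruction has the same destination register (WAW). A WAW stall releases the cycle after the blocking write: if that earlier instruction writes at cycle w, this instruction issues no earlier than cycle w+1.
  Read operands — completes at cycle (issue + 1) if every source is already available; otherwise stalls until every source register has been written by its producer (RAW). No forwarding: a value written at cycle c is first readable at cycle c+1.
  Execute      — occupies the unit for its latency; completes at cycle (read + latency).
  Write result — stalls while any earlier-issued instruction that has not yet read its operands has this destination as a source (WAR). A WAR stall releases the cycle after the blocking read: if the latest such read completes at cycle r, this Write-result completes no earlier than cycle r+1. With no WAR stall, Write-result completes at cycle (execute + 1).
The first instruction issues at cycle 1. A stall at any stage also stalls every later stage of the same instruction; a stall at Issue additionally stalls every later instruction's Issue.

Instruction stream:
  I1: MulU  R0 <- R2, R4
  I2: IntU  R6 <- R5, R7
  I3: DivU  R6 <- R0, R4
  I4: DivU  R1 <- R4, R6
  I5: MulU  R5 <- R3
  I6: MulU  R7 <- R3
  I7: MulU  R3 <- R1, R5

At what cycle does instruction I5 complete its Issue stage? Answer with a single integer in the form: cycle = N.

cycle = 17

I1: IS=1 RO=2 EX=5 WR=6
I2: IS=2 RO=3 EX=4 WR=5
I3: IS=6 RO=7 EX=14 WR=15  [WAW R6: wait I2 write@5]
I4: IS=16 RO=17 EX=24 WR=25  [struct: DivU busy until I3 writes@15]
I5: IS=17 RO=18 EX=21 WR=22
I6: IS=23 RO=24 EX=27 WR=28  [struct: MulU busy until I5 writes@22]
I7: IS=29 RO=30 EX=33 WR=34  [struct: MulU busy until I6 writes@28]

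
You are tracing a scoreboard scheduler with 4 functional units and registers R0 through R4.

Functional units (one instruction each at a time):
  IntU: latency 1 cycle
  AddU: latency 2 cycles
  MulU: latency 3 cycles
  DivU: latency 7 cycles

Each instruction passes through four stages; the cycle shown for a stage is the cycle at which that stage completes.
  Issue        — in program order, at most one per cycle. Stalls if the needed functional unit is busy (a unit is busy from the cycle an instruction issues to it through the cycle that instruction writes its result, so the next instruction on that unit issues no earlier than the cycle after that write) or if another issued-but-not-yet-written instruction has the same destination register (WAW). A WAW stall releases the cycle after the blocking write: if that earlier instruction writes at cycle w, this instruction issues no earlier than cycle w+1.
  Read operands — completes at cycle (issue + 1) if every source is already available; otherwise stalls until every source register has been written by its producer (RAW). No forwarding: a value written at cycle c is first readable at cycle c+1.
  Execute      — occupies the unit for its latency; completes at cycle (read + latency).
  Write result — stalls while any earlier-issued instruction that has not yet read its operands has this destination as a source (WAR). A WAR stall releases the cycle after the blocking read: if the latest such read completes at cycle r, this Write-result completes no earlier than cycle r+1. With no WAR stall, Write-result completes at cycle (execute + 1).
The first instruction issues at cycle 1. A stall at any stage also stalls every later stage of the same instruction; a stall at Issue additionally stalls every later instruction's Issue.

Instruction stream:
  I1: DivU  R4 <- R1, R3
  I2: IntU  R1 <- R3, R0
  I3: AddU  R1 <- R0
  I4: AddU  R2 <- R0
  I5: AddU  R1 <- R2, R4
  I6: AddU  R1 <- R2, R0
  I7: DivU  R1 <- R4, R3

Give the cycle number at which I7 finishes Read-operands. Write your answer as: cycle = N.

1) issue 1, read 2, done 9, write 10
2) issue 2, read 3, done 4, write 5
3) issue 6, read 7, done 9, write 10  <WAW R1: wait I2 write@5>
4) issue 11, read 12, done 14, write 15  <struct: AddU busy until I3 writes@10>
5) issue 16, read 17, done 19, write 20  <struct: AddU busy until I4 writes@15>
6) issue 21, read 22, done 24, write 25  <struct: AddU busy until I5 writes@20>
7) issue 26, read 27, done 34, write 35  <WAW R1: wait I6 write@25>

cycle = 27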